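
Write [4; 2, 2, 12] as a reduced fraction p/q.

Using pₖ = aₖpₖ₋₁ + pₖ₋₂ and qₖ = aₖqₖ₋₁ + qₖ₋₂:
  k=0: a=4, p=4, q=1
  k=1: a=2, p=9, q=2
  k=2: a=2, p=22, q=5
  k=3: a=12, p=273, q=62

273/62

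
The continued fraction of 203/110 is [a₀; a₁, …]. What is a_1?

1

203 = 1·110 + 93   →  a_0 = 1
110 = 1·93 + 17   →  a_1 = 1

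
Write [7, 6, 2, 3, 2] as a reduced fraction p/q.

Using pₖ = aₖpₖ₋₁ + pₖ₋₂ and qₖ = aₖqₖ₋₁ + qₖ₋₂:
  k=0: a=7, p=7, q=1
  k=1: a=6, p=43, q=6
  k=2: a=2, p=93, q=13
  k=3: a=3, p=322, q=45
  k=4: a=2, p=737, q=103

737/103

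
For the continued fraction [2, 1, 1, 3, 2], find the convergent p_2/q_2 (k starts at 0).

Using pₖ = aₖpₖ₋₁ + pₖ₋₂, qₖ = aₖqₖ₋₁ + qₖ₋₂ (with p₋₁=1, p₋₂=0, q₋₁=0, q₋₂=1):
  k=0: a=2, p=2, q=1
  k=1: a=1, p=3, q=1
  k=2: a=1, p=5, q=2

5/2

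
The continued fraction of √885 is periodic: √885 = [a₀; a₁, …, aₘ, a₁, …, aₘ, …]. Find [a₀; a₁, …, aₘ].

[29; 1, 2, 1, 58]

a₀ = ⌊√885⌋ = 29.
With m₀=0, d₀=1 and mₖ₊₁ = dₖaₖ − mₖ, dₖ₊₁ = (n − mₖ₊₁²)/dₖ, aₖ₊₁ = ⌊(a₀+mₖ₊₁)/dₖ₊₁⌋:
  k=1: m=29, d=44, a=1
  k=2: m=15, d=15, a=2
  k=3: m=15, d=44, a=1
  k=4: m=29, d=1, a=58
d=1 and a=2a₀=58 at k=4, so the next step gives (m, d) = (29, 44) again — its k=1 value — and the period has length 4.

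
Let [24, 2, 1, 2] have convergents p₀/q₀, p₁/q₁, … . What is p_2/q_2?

Using pₖ = aₖpₖ₋₁ + pₖ₋₂, qₖ = aₖqₖ₋₁ + qₖ₋₂ (with p₋₁=1, p₋₂=0, q₋₁=0, q₋₂=1):
  k=0: a=24, p=24, q=1
  k=1: a=2, p=49, q=2
  k=2: a=1, p=73, q=3

73/3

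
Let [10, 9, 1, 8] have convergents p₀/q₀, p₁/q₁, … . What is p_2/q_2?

101/10

Using pₖ = aₖpₖ₋₁ + pₖ₋₂, qₖ = aₖqₖ₋₁ + qₖ₋₂ (with p₋₁=1, p₋₂=0, q₋₁=0, q₋₂=1):
  k=0: a=10, p=10, q=1
  k=1: a=9, p=91, q=9
  k=2: a=1, p=101, q=10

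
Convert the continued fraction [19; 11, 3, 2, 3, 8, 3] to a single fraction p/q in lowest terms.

133849/7012

Fold from the inside: start with 3/1.
  8 + 1/3 = 25/3
  3 + 3/25 = 78/25
  2 + 25/78 = 181/78
  3 + 78/181 = 621/181
  11 + 181/621 = 7012/621
  19 + 621/7012 = 133849/7012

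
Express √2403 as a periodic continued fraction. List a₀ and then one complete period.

a₀ = ⌊√2403⌋ = 49.
With m₀=0, d₀=1 and mₖ₊₁ = dₖaₖ − mₖ, dₖ₊₁ = (n − mₖ₊₁²)/dₖ, aₖ₊₁ = ⌊(a₀+mₖ₊₁)/dₖ₊₁⌋:
  k=1: m=49, d=2, a=49
  k=2: m=49, d=1, a=98
d=1 and a=2a₀=98 at k=2, so the next step gives (m, d) = (49, 2) again — its k=1 value — and the period has length 2.

[49; 49, 98]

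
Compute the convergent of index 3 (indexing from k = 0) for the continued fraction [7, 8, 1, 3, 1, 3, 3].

Using pₖ = aₖpₖ₋₁ + pₖ₋₂, qₖ = aₖqₖ₋₁ + qₖ₋₂ (with p₋₁=1, p₋₂=0, q₋₁=0, q₋₂=1):
  k=0: a=7, p=7, q=1
  k=1: a=8, p=57, q=8
  k=2: a=1, p=64, q=9
  k=3: a=3, p=249, q=35

249/35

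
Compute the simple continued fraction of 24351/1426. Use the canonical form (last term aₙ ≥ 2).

24351 = 17*1426 + 109
1426 = 13*109 + 9
109 = 12*9 + 1
9 = 9*1 + 0  (stop)
So 24351/1426 = [17; 13, 12, 9].

[17; 13, 12, 9]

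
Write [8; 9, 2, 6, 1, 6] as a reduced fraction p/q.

7903/975

Fold from the inside: start with 6/1.
  1 + 1/6 = 7/6
  6 + 6/7 = 48/7
  2 + 7/48 = 103/48
  9 + 48/103 = 975/103
  8 + 103/975 = 7903/975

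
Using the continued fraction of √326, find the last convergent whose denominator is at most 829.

11718/649

√326 = [18; 18, 36, …] (period length 2).
Convergents:
  p_0/q_0 = 18/1
  p_1/q_1 = 325/18
  p_2/q_2 = 11718/649
  p_3/q_3 = 211249/11700
q_2 = 649 ≤ 829 < 11700 = q_3, so the answer is 11718/649.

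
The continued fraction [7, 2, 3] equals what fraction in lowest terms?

Fold from the inside: start with 3/1.
  2 + 1/3 = 7/3
  7 + 3/7 = 52/7

52/7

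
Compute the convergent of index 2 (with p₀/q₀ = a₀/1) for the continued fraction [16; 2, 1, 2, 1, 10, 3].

49/3

Using pₖ = aₖpₖ₋₁ + pₖ₋₂, qₖ = aₖqₖ₋₁ + qₖ₋₂ (with p₋₁=1, p₋₂=0, q₋₁=0, q₋₂=1):
  k=0: a=16, p=16, q=1
  k=1: a=2, p=33, q=2
  k=2: a=1, p=49, q=3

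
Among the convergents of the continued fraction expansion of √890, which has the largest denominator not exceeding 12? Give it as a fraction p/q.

179/6

√890 = [29; 1, 4, 1, 58, …] (period length 4).
Convergents:
  p_0/q_0 = 29/1
  p_1/q_1 = 30/1
  p_2/q_2 = 149/5
  p_3/q_3 = 179/6
  p_4/q_4 = 10531/353
q_3 = 6 ≤ 12 < 353 = q_4, so the answer is 179/6.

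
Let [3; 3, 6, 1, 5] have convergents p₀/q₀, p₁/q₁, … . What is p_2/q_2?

63/19

Using pₖ = aₖpₖ₋₁ + pₖ₋₂, qₖ = aₖqₖ₋₁ + qₖ₋₂ (with p₋₁=1, p₋₂=0, q₋₁=0, q₋₂=1):
  k=0: a=3, p=3, q=1
  k=1: a=3, p=10, q=3
  k=2: a=6, p=63, q=19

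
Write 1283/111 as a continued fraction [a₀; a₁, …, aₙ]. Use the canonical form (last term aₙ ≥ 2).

[11; 1, 1, 3, 1, 3, 3]

1283 = 11*111 + 62
111 = 1*62 + 49
62 = 1*49 + 13
49 = 3*13 + 10
13 = 1*10 + 3
10 = 3*3 + 1
3 = 3*1 + 0  (stop)
So 1283/111 = [11; 1, 1, 3, 1, 3, 3].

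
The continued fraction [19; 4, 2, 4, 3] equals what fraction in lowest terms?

2480/129

Fold from the inside: start with 3/1.
  4 + 1/3 = 13/3
  2 + 3/13 = 29/13
  4 + 13/29 = 129/29
  19 + 29/129 = 2480/129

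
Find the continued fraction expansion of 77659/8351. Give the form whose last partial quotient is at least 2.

[9; 3, 2, 1, 15, 17, 1, 2]

77659 = 9·8351 + 2500
8351 = 3·2500 + 851
2500 = 2·851 + 798
851 = 1·798 + 53
798 = 15·53 + 3
53 = 17·3 + 2
3 = 1·2 + 1
2 = 2·1 + 0  (stop)
So 77659/8351 = [9; 3, 2, 1, 15, 17, 1, 2].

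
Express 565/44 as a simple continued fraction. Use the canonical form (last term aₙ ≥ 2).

[12; 1, 5, 3, 2]

565 = 12*44 + 37
44 = 1*37 + 7
37 = 5*7 + 2
7 = 3*2 + 1
2 = 2*1 + 0  (stop)
So 565/44 = [12; 1, 5, 3, 2].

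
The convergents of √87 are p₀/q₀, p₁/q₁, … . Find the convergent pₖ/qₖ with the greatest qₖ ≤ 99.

√87 = [9; 3, 18, …] (period length 2).
Convergents:
  p_0/q_0 = 9/1
  p_1/q_1 = 28/3
  p_2/q_2 = 513/55
  p_3/q_3 = 1567/168
q_2 = 55 ≤ 99 < 168 = q_3, so the answer is 513/55.

513/55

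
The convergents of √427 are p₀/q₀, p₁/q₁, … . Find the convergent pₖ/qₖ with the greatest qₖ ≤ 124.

√427 = [20; 1, 1, 1, 40, …] (period length 4).
Convergents:
  p_0/q_0 = 20/1
  p_1/q_1 = 21/1
  p_2/q_2 = 41/2
  p_3/q_3 = 62/3
  p_4/q_4 = 2521/122
  p_5/q_5 = 2583/125
q_4 = 122 ≤ 124 < 125 = q_5, so the answer is 2521/122.

2521/122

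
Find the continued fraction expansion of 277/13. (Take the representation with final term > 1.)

[21; 3, 4]

277 = 21·13 + 4
13 = 3·4 + 1
4 = 4·1 + 0  (stop)
So 277/13 = [21; 3, 4].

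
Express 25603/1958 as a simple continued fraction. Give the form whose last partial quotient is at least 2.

[13; 13, 7, 10, 2]

25603 = 13*1958 + 149
1958 = 13*149 + 21
149 = 7*21 + 2
21 = 10*2 + 1
2 = 2*1 + 0  (stop)
So 25603/1958 = [13; 13, 7, 10, 2].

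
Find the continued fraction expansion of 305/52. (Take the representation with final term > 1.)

305 = 5*52 + 45
52 = 1*45 + 7
45 = 6*7 + 3
7 = 2*3 + 1
3 = 3*1 + 0  (stop)
So 305/52 = [5; 1, 6, 2, 3].

[5; 1, 6, 2, 3]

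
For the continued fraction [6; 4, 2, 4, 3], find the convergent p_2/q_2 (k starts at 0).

Using pₖ = aₖpₖ₋₁ + pₖ₋₂, qₖ = aₖqₖ₋₁ + qₖ₋₂ (with p₋₁=1, p₋₂=0, q₋₁=0, q₋₂=1):
  k=0: a=6, p=6, q=1
  k=1: a=4, p=25, q=4
  k=2: a=2, p=56, q=9

56/9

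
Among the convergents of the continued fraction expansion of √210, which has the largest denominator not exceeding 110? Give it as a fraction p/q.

826/57

√210 = [14; 2, 28, …] (period length 2).
Convergents:
  p_0/q_0 = 14/1
  p_1/q_1 = 29/2
  p_2/q_2 = 826/57
  p_3/q_3 = 1681/116
q_2 = 57 ≤ 110 < 116 = q_3, so the answer is 826/57.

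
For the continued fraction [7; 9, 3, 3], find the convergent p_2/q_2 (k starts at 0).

Using pₖ = aₖpₖ₋₁ + pₖ₋₂, qₖ = aₖqₖ₋₁ + qₖ₋₂ (with p₋₁=1, p₋₂=0, q₋₁=0, q₋₂=1):
  k=0: a=7, p=7, q=1
  k=1: a=9, p=64, q=9
  k=2: a=3, p=199, q=28

199/28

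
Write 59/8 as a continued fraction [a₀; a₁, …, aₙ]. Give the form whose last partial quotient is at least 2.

[7; 2, 1, 2]

59 = 7*8 + 3
8 = 2*3 + 2
3 = 1*2 + 1
2 = 2*1 + 0  (stop)
So 59/8 = [7; 2, 1, 2].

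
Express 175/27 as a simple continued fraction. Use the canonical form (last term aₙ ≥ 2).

[6; 2, 13]

175 = 6*27 + 13
27 = 2*13 + 1
13 = 13*1 + 0  (stop)
So 175/27 = [6; 2, 13].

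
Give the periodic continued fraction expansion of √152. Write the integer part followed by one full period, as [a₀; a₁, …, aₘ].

[12; 3, 24]

a₀ = ⌊√152⌋ = 12.
With m₀=0, d₀=1 and mₖ₊₁ = dₖaₖ − mₖ, dₖ₊₁ = (n − mₖ₊₁²)/dₖ, aₖ₊₁ = ⌊(a₀+mₖ₊₁)/dₖ₊₁⌋:
  k=1: m=12, d=8, a=3
  k=2: m=12, d=1, a=24
d=1 and a=2a₀=24 at k=2, so the next step gives (m, d) = (12, 8) again — its k=1 value — and the period has length 2.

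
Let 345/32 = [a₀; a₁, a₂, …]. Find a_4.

1

345 = 10·32 + 25   →  a_0 = 10
32 = 1·25 + 7   →  a_1 = 1
25 = 3·7 + 4   →  a_2 = 3
7 = 1·4 + 3   →  a_3 = 1
4 = 1·3 + 1   →  a_4 = 1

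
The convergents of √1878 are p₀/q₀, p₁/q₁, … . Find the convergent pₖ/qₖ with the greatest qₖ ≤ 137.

5677/131

√1878 = [43; 2, 1, 42, 1, 2, 86, …] (period length 6).
Convergents:
  p_0/q_0 = 43/1
  p_1/q_1 = 87/2
  p_2/q_2 = 130/3
  p_3/q_3 = 5547/128
  p_4/q_4 = 5677/131
  p_5/q_5 = 16901/390
q_4 = 131 ≤ 137 < 390 = q_5, so the answer is 5677/131.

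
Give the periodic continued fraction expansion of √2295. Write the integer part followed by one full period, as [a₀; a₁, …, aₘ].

a₀ = ⌊√2295⌋ = 47.
With m₀=0, d₀=1 and mₖ₊₁ = dₖaₖ − mₖ, dₖ₊₁ = (n − mₖ₊₁²)/dₖ, aₖ₊₁ = ⌊(a₀+mₖ₊₁)/dₖ₊₁⌋:
  k=1: m=47, d=86, a=1
  k=2: m=39, d=9, a=9
  k=3: m=42, d=59, a=1
  k=4: m=17, d=34, a=1
  k=5: m=17, d=59, a=1
  k=6: m=42, d=9, a=9
  k=7: m=39, d=86, a=1
  k=8: m=47, d=1, a=94
d=1 and a=2a₀=94 at k=8, so the next step gives (m, d) = (47, 86) again — its k=1 value — and the period has length 8.

[47; 1, 9, 1, 1, 1, 9, 1, 94]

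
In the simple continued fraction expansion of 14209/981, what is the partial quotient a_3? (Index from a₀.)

14209 = 14·981 + 475   →  a_0 = 14
981 = 2·475 + 31   →  a_1 = 2
475 = 15·31 + 10   →  a_2 = 15
31 = 3·10 + 1   →  a_3 = 3

3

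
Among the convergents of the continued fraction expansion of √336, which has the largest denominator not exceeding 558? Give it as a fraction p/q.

6049/330

√336 = [18; 3, 36, …] (period length 2).
Convergents:
  p_0/q_0 = 18/1
  p_1/q_1 = 55/3
  p_2/q_2 = 1998/109
  p_3/q_3 = 6049/330
  p_4/q_4 = 219762/11989
q_3 = 330 ≤ 558 < 11989 = q_4, so the answer is 6049/330.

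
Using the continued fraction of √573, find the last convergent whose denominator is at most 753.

√573 = [23; 1, 14, 1, 46, …] (period length 4).
Convergents:
  p_0/q_0 = 23/1
  p_1/q_1 = 24/1
  p_2/q_2 = 359/15
  p_3/q_3 = 383/16
  p_4/q_4 = 17977/751
  p_5/q_5 = 18360/767
q_4 = 751 ≤ 753 < 767 = q_5, so the answer is 17977/751.

17977/751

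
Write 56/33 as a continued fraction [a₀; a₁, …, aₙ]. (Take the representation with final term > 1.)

[1; 1, 2, 3, 3]

56 = 1*33 + 23
33 = 1*23 + 10
23 = 2*10 + 3
10 = 3*3 + 1
3 = 3*1 + 0  (stop)
So 56/33 = [1; 1, 2, 3, 3].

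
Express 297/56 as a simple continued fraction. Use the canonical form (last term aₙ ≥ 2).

[5; 3, 3, 2, 2]

297 = 5×56 + 17
56 = 3×17 + 5
17 = 3×5 + 2
5 = 2×2 + 1
2 = 2×1 + 0  (stop)
So 297/56 = [5; 3, 3, 2, 2].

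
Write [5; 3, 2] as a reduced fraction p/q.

Fold from the inside: start with 2/1.
  3 + 1/2 = 7/2
  5 + 2/7 = 37/7

37/7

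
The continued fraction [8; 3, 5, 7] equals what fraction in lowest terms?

Using pₖ = aₖpₖ₋₁ + pₖ₋₂ and qₖ = aₖqₖ₋₁ + qₖ₋₂:
  k=0: a=8, p=8, q=1
  k=1: a=3, p=25, q=3
  k=2: a=5, p=133, q=16
  k=3: a=7, p=956, q=115

956/115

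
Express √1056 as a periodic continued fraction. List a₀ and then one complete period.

a₀ = ⌊√1056⌋ = 32.
With m₀=0, d₀=1 and mₖ₊₁ = dₖaₖ − mₖ, dₖ₊₁ = (n − mₖ₊₁²)/dₖ, aₖ₊₁ = ⌊(a₀+mₖ₊₁)/dₖ₊₁⌋:
  k=1: m=32, d=32, a=2
  k=2: m=32, d=1, a=64
d=1 and a=2a₀=64 at k=2, so the next step gives (m, d) = (32, 32) again — its k=1 value — and the period has length 2.

[32; 2, 64]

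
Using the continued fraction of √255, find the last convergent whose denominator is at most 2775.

√255 = [15; 1, 30, …] (period length 2).
Convergents:
  p_0/q_0 = 15/1
  p_1/q_1 = 16/1
  p_2/q_2 = 495/31
  p_3/q_3 = 511/32
  p_4/q_4 = 15825/991
  p_5/q_5 = 16336/1023
  p_6/q_6 = 505905/31681
q_5 = 1023 ≤ 2775 < 31681 = q_6, so the answer is 16336/1023.

16336/1023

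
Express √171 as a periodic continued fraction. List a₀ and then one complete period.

a₀ = ⌊√171⌋ = 13.
With m₀=0, d₀=1 and mₖ₊₁ = dₖaₖ − mₖ, dₖ₊₁ = (n − mₖ₊₁²)/dₖ, aₖ₊₁ = ⌊(a₀+mₖ₊₁)/dₖ₊₁⌋:
  k=1: m=13, d=2, a=13
  k=2: m=13, d=1, a=26
d=1 and a=2a₀=26 at k=2, so the next step gives (m, d) = (13, 2) again — its k=1 value — and the period has length 2.

[13; 13, 26]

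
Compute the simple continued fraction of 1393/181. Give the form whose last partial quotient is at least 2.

1393 = 7*181 + 126
181 = 1*126 + 55
126 = 2*55 + 16
55 = 3*16 + 7
16 = 2*7 + 2
7 = 3*2 + 1
2 = 2*1 + 0  (stop)
So 1393/181 = [7; 1, 2, 3, 2, 3, 2].

[7; 1, 2, 3, 2, 3, 2]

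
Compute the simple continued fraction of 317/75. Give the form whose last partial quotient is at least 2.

[4; 4, 2, 2, 3]

317 = 4*75 + 17
75 = 4*17 + 7
17 = 2*7 + 3
7 = 2*3 + 1
3 = 3*1 + 0  (stop)
So 317/75 = [4; 4, 2, 2, 3].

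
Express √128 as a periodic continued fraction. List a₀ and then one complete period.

[11; 3, 5, 3, 22]

a₀ = ⌊√128⌋ = 11.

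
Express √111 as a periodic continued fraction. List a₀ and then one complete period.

[10; 1, 1, 6, 1, 1, 20]

a₀ = ⌊√111⌋ = 10.
With m₀=0, d₀=1 and mₖ₊₁ = dₖaₖ − mₖ, dₖ₊₁ = (n − mₖ₊₁²)/dₖ, aₖ₊₁ = ⌊(a₀+mₖ₊₁)/dₖ₊₁⌋:
  k=1: m=10, d=11, a=1
  k=2: m=1, d=10, a=1
  k=3: m=9, d=3, a=6
  k=4: m=9, d=10, a=1
  k=5: m=1, d=11, a=1
  k=6: m=10, d=1, a=20
d=1 and a=2a₀=20 at k=6, so the next step gives (m, d) = (10, 11) again — its k=1 value — and the period has length 6.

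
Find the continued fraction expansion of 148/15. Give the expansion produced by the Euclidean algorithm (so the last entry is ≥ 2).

148 = 9*15 + 13
15 = 1*13 + 2
13 = 6*2 + 1
2 = 2*1 + 0  (stop)
So 148/15 = [9; 1, 6, 2].

[9; 1, 6, 2]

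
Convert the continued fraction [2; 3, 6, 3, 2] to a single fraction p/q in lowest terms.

Using pₖ = aₖpₖ₋₁ + pₖ₋₂ and qₖ = aₖqₖ₋₁ + qₖ₋₂:
  k=0: a=2, p=2, q=1
  k=1: a=3, p=7, q=3
  k=2: a=6, p=44, q=19
  k=3: a=3, p=139, q=60
  k=4: a=2, p=322, q=139

322/139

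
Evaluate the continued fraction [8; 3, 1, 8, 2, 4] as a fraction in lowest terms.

2733/331

Fold from the inside: start with 4/1.
  2 + 1/4 = 9/4
  8 + 4/9 = 76/9
  1 + 9/76 = 85/76
  3 + 76/85 = 331/85
  8 + 85/331 = 2733/331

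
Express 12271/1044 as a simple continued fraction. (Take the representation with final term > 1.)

12271 = 11*1044 + 787
1044 = 1*787 + 257
787 = 3*257 + 16
257 = 16*16 + 1
16 = 16*1 + 0  (stop)
So 12271/1044 = [11; 1, 3, 16, 16].

[11; 1, 3, 16, 16]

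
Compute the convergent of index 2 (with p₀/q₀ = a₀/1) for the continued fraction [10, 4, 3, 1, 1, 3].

Using pₖ = aₖpₖ₋₁ + pₖ₋₂, qₖ = aₖqₖ₋₁ + qₖ₋₂ (with p₋₁=1, p₋₂=0, q₋₁=0, q₋₂=1):
  k=0: a=10, p=10, q=1
  k=1: a=4, p=41, q=4
  k=2: a=3, p=133, q=13

133/13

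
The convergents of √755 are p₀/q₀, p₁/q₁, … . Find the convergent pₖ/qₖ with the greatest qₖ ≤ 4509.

65863/2397

√755 = [27; 2, 10, 2, 54, …] (period length 4).
Convergents:
  p_0/q_0 = 27/1
  p_1/q_1 = 55/2
  p_2/q_2 = 577/21
  p_3/q_3 = 1209/44
  p_4/q_4 = 65863/2397
  p_5/q_5 = 132935/4838
q_4 = 2397 ≤ 4509 < 4838 = q_5, so the answer is 65863/2397.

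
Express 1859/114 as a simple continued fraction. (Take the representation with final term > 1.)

[16; 3, 3, 1, 8]

1859 = 16×114 + 35
114 = 3×35 + 9
35 = 3×9 + 8
9 = 1×8 + 1
8 = 8×1 + 0  (stop)
So 1859/114 = [16; 3, 3, 1, 8].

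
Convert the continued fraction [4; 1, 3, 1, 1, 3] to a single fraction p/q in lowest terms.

153/32

Using pₖ = aₖpₖ₋₁ + pₖ₋₂ and qₖ = aₖqₖ₋₁ + qₖ₋₂:
  k=0: a=4, p=4, q=1
  k=1: a=1, p=5, q=1
  k=2: a=3, p=19, q=4
  k=3: a=1, p=24, q=5
  k=4: a=1, p=43, q=9
  k=5: a=3, p=153, q=32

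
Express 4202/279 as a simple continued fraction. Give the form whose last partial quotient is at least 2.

[15; 16, 2, 2, 3]

4202 = 15·279 + 17
279 = 16·17 + 7
17 = 2·7 + 3
7 = 2·3 + 1
3 = 3·1 + 0  (stop)
So 4202/279 = [15; 16, 2, 2, 3].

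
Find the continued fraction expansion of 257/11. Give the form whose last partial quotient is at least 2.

[23; 2, 1, 3]

257 = 23·11 + 4
11 = 2·4 + 3
4 = 1·3 + 1
3 = 3·1 + 0  (stop)
So 257/11 = [23; 2, 1, 3].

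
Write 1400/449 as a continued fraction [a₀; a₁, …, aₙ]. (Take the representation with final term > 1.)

1400 = 3*449 + 53
449 = 8*53 + 25
53 = 2*25 + 3
25 = 8*3 + 1
3 = 3*1 + 0  (stop)
So 1400/449 = [3; 8, 2, 8, 3].

[3; 8, 2, 8, 3]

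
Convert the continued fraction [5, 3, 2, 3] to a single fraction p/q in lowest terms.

Fold from the inside: start with 3/1.
  2 + 1/3 = 7/3
  3 + 3/7 = 24/7
  5 + 7/24 = 127/24

127/24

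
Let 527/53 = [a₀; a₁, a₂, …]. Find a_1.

527 = 9·53 + 50   →  a_0 = 9
53 = 1·50 + 3   →  a_1 = 1

1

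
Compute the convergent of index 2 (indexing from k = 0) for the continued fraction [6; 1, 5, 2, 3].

Using pₖ = aₖpₖ₋₁ + pₖ₋₂, qₖ = aₖqₖ₋₁ + qₖ₋₂ (with p₋₁=1, p₋₂=0, q₋₁=0, q₋₂=1):
  k=0: a=6, p=6, q=1
  k=1: a=1, p=7, q=1
  k=2: a=5, p=41, q=6

41/6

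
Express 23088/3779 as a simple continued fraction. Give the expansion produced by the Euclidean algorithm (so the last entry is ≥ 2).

23088 = 6*3779 + 414
3779 = 9*414 + 53
414 = 7*53 + 43
53 = 1*43 + 10
43 = 4*10 + 3
10 = 3*3 + 1
3 = 3*1 + 0  (stop)
So 23088/3779 = [6; 9, 7, 1, 4, 3, 3].

[6; 9, 7, 1, 4, 3, 3]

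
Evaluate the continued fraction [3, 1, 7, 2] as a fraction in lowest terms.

66/17

Fold from the inside: start with 2/1.
  7 + 1/2 = 15/2
  1 + 2/15 = 17/15
  3 + 15/17 = 66/17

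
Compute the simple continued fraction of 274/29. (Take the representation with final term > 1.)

274 = 9*29 + 13
29 = 2*13 + 3
13 = 4*3 + 1
3 = 3*1 + 0  (stop)
So 274/29 = [9; 2, 4, 3].

[9; 2, 4, 3]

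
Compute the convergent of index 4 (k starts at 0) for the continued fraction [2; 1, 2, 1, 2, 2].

30/11

Using pₖ = aₖpₖ₋₁ + pₖ₋₂, qₖ = aₖqₖ₋₁ + qₖ₋₂ (with p₋₁=1, p₋₂=0, q₋₁=0, q₋₂=1):
  k=0: a=2, p=2, q=1
  k=1: a=1, p=3, q=1
  k=2: a=2, p=8, q=3
  k=3: a=1, p=11, q=4
  k=4: a=2, p=30, q=11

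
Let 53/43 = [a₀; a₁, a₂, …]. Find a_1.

4

53 = 1·43 + 10   →  a_0 = 1
43 = 4·10 + 3   →  a_1 = 4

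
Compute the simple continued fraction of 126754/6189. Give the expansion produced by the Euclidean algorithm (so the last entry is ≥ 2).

[20; 2, 12, 2, 1, 15, 2, 2]

126754 = 20×6189 + 2974
6189 = 2×2974 + 241
2974 = 12×241 + 82
241 = 2×82 + 77
82 = 1×77 + 5
77 = 15×5 + 2
5 = 2×2 + 1
2 = 2×1 + 0  (stop)
So 126754/6189 = [20; 2, 12, 2, 1, 15, 2, 2].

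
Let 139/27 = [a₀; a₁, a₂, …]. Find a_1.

6

139 = 5·27 + 4   →  a_0 = 5
27 = 6·4 + 3   →  a_1 = 6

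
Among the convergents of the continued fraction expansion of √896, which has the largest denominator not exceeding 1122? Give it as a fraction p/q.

√896 = [29; 1, 13, 1, 58, …] (period length 4).
Convergents:
  p_0/q_0 = 29/1
  p_1/q_1 = 30/1
  p_2/q_2 = 419/14
  p_3/q_3 = 449/15
  p_4/q_4 = 26461/884
  p_5/q_5 = 26910/899
  p_6/q_6 = 376291/12571
q_5 = 899 ≤ 1122 < 12571 = q_6, so the answer is 26910/899.

26910/899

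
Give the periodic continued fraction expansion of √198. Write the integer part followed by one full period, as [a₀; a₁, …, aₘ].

a₀ = ⌊√198⌋ = 14.
With m₀=0, d₀=1 and mₖ₊₁ = dₖaₖ − mₖ, dₖ₊₁ = (n − mₖ₊₁²)/dₖ, aₖ₊₁ = ⌊(a₀+mₖ₊₁)/dₖ₊₁⌋:
  k=1: m=14, d=2, a=14
  k=2: m=14, d=1, a=28
d=1 and a=2a₀=28 at k=2, so the next step gives (m, d) = (14, 2) again — its k=1 value — and the period has length 2.

[14; 14, 28]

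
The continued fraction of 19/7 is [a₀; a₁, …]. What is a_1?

1

19 = 2·7 + 5   →  a_0 = 2
7 = 1·5 + 2   →  a_1 = 1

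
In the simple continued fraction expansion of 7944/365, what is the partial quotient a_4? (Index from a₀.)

10

7944 = 21·365 + 279   →  a_0 = 21
365 = 1·279 + 86   →  a_1 = 1
279 = 3·86 + 21   →  a_2 = 3
86 = 4·21 + 2   →  a_3 = 4
21 = 10·2 + 1   →  a_4 = 10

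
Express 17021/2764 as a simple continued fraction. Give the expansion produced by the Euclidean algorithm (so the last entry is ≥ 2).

17021 = 6·2764 + 437
2764 = 6·437 + 142
437 = 3·142 + 11
142 = 12·11 + 10
11 = 1·10 + 1
10 = 10·1 + 0  (stop)
So 17021/2764 = [6; 6, 3, 12, 1, 10].

[6; 6, 3, 12, 1, 10]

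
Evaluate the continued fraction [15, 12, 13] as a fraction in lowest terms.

2368/157

Using pₖ = aₖpₖ₋₁ + pₖ₋₂ and qₖ = aₖqₖ₋₁ + qₖ₋₂:
  k=0: a=15, p=15, q=1
  k=1: a=12, p=181, q=12
  k=2: a=13, p=2368, q=157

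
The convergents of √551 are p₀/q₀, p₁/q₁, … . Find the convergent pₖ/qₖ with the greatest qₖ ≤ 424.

8380/357

√551 = [23; 2, 8, 1, 8, 2, 46, …] (period length 6).
Convergents:
  p_0/q_0 = 23/1
  p_1/q_1 = 47/2
  p_2/q_2 = 399/17
  p_3/q_3 = 446/19
  p_4/q_4 = 3967/169
  p_5/q_5 = 8380/357
  p_6/q_6 = 389447/16591
q_5 = 357 ≤ 424 < 16591 = q_6, so the answer is 8380/357.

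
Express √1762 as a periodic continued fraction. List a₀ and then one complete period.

a₀ = ⌊√1762⌋ = 41.
With m₀=0, d₀=1 and mₖ₊₁ = dₖaₖ − mₖ, dₖ₊₁ = (n − mₖ₊₁²)/dₖ, aₖ₊₁ = ⌊(a₀+mₖ₊₁)/dₖ₊₁⌋:
  k=1: m=41, d=81, a=1
  k=2: m=40, d=2, a=40
  k=3: m=40, d=81, a=1
  k=4: m=41, d=1, a=82
d=1 and a=2a₀=82 at k=4, so the next step gives (m, d) = (41, 81) again — its k=1 value — and the period has length 4.

[41; 1, 40, 1, 82]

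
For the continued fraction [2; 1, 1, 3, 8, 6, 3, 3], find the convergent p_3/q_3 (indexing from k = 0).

18/7

Using pₖ = aₖpₖ₋₁ + pₖ₋₂, qₖ = aₖqₖ₋₁ + qₖ₋₂ (with p₋₁=1, p₋₂=0, q₋₁=0, q₋₂=1):
  k=0: a=2, p=2, q=1
  k=1: a=1, p=3, q=1
  k=2: a=1, p=5, q=2
  k=3: a=3, p=18, q=7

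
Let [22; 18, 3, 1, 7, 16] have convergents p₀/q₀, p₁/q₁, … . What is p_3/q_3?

Using pₖ = aₖpₖ₋₁ + pₖ₋₂, qₖ = aₖqₖ₋₁ + qₖ₋₂ (with p₋₁=1, p₋₂=0, q₋₁=0, q₋₂=1):
  k=0: a=22, p=22, q=1
  k=1: a=18, p=397, q=18
  k=2: a=3, p=1213, q=55
  k=3: a=1, p=1610, q=73

1610/73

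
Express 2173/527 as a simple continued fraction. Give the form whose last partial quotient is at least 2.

2173 = 4*527 + 65
527 = 8*65 + 7
65 = 9*7 + 2
7 = 3*2 + 1
2 = 2*1 + 0  (stop)
So 2173/527 = [4; 8, 9, 3, 2].

[4; 8, 9, 3, 2]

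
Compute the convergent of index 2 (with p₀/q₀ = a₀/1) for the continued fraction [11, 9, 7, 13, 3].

711/64

Using pₖ = aₖpₖ₋₁ + pₖ₋₂, qₖ = aₖqₖ₋₁ + qₖ₋₂ (with p₋₁=1, p₋₂=0, q₋₁=0, q₋₂=1):
  k=0: a=11, p=11, q=1
  k=1: a=9, p=100, q=9
  k=2: a=7, p=711, q=64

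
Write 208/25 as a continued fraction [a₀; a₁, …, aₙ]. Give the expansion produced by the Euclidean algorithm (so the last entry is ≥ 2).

[8; 3, 8]

208 = 8·25 + 8
25 = 3·8 + 1
8 = 8·1 + 0  (stop)
So 208/25 = [8; 3, 8].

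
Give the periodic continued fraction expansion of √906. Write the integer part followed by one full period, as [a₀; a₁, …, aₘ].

[30; 10, 60]

a₀ = ⌊√906⌋ = 30.
With m₀=0, d₀=1 and mₖ₊₁ = dₖaₖ − mₖ, dₖ₊₁ = (n − mₖ₊₁²)/dₖ, aₖ₊₁ = ⌊(a₀+mₖ₊₁)/dₖ₊₁⌋:
  k=1: m=30, d=6, a=10
  k=2: m=30, d=1, a=60
d=1 and a=2a₀=60 at k=2, so the next step gives (m, d) = (30, 6) again — its k=1 value — and the period has length 2.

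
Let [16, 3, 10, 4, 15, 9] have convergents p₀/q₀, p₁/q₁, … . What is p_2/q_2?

506/31

Using pₖ = aₖpₖ₋₁ + pₖ₋₂, qₖ = aₖqₖ₋₁ + qₖ₋₂ (with p₋₁=1, p₋₂=0, q₋₁=0, q₋₂=1):
  k=0: a=16, p=16, q=1
  k=1: a=3, p=49, q=3
  k=2: a=10, p=506, q=31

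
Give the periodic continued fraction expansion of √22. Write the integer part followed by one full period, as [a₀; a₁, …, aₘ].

[4; 1, 2, 4, 2, 1, 8]

a₀ = ⌊√22⌋ = 4.
With m₀=0, d₀=1 and mₖ₊₁ = dₖaₖ − mₖ, dₖ₊₁ = (n − mₖ₊₁²)/dₖ, aₖ₊₁ = ⌊(a₀+mₖ₊₁)/dₖ₊₁⌋:
  k=1: m=4, d=6, a=1
  k=2: m=2, d=3, a=2
  k=3: m=4, d=2, a=4
  k=4: m=4, d=3, a=2
  k=5: m=2, d=6, a=1
  k=6: m=4, d=1, a=8
d=1 and a=2a₀=8 at k=6, so the next step gives (m, d) = (4, 6) again — its k=1 value — and the period has length 6.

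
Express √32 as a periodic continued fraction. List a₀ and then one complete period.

a₀ = ⌊√32⌋ = 5.
With m₀=0, d₀=1 and mₖ₊₁ = dₖaₖ − mₖ, dₖ₊₁ = (n − mₖ₊₁²)/dₖ, aₖ₊₁ = ⌊(a₀+mₖ₊₁)/dₖ₊₁⌋:
  k=1: m=5, d=7, a=1
  k=2: m=2, d=4, a=1
  k=3: m=2, d=7, a=1
  k=4: m=5, d=1, a=10
d=1 and a=2a₀=10 at k=4, so the next step gives (m, d) = (5, 7) again — its k=1 value — and the period has length 4.

[5; 1, 1, 1, 10]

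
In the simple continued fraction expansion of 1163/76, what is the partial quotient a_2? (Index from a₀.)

3

1163 = 15·76 + 23   →  a_0 = 15
76 = 3·23 + 7   →  a_1 = 3
23 = 3·7 + 2   →  a_2 = 3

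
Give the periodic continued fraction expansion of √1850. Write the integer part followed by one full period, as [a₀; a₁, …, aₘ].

[43; 86]

a₀ = ⌊√1850⌋ = 43.
With m₀=0, d₀=1 and mₖ₊₁ = dₖaₖ − mₖ, dₖ₊₁ = (n − mₖ₊₁²)/dₖ, aₖ₊₁ = ⌊(a₀+mₖ₊₁)/dₖ₊₁⌋:
  k=1: m=43, d=1, a=86
d=1 and a=2a₀=86 at k=1, so the next step gives (m, d) = (43, 1) again — its k=1 value — and the period has length 1.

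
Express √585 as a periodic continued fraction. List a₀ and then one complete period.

[24; 5, 2, 1, 4, 1, 2, 5, 48]

a₀ = ⌊√585⌋ = 24.
With m₀=0, d₀=1 and mₖ₊₁ = dₖaₖ − mₖ, dₖ₊₁ = (n − mₖ₊₁²)/dₖ, aₖ₊₁ = ⌊(a₀+mₖ₊₁)/dₖ₊₁⌋:
  k=1: m=24, d=9, a=5
  k=2: m=21, d=16, a=2
  k=3: m=11, d=29, a=1
  k=4: m=18, d=9, a=4
  k=5: m=18, d=29, a=1
  k=6: m=11, d=16, a=2
  k=7: m=21, d=9, a=5
  k=8: m=24, d=1, a=48
d=1 and a=2a₀=48 at k=8, so the next step gives (m, d) = (24, 9) again — its k=1 value — and the period has length 8.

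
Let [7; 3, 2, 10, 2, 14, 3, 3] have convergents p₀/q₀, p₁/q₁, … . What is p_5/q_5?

Using pₖ = aₖpₖ₋₁ + pₖ₋₂, qₖ = aₖqₖ₋₁ + qₖ₋₂ (with p₋₁=1, p₋₂=0, q₋₁=0, q₋₂=1):
  k=0: a=7, p=7, q=1
  k=1: a=3, p=22, q=3
  k=2: a=2, p=51, q=7
  k=3: a=10, p=532, q=73
  k=4: a=2, p=1115, q=153
  k=5: a=14, p=16142, q=2215

16142/2215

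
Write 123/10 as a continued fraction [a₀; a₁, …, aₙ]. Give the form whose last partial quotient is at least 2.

123 = 12*10 + 3
10 = 3*3 + 1
3 = 3*1 + 0  (stop)
So 123/10 = [12; 3, 3].

[12; 3, 3]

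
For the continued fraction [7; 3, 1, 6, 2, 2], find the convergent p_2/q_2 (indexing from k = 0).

Using pₖ = aₖpₖ₋₁ + pₖ₋₂, qₖ = aₖqₖ₋₁ + qₖ₋₂ (with p₋₁=1, p₋₂=0, q₋₁=0, q₋₂=1):
  k=0: a=7, p=7, q=1
  k=1: a=3, p=22, q=3
  k=2: a=1, p=29, q=4

29/4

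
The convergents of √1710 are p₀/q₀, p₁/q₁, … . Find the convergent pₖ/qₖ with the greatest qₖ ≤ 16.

√1710 = [41; 2, 1, 5, 4, 5, 1, 2, 82, …] (period length 8).
Convergents:
  p_0/q_0 = 41/1
  p_1/q_1 = 83/2
  p_2/q_2 = 124/3
  p_3/q_3 = 703/17
q_2 = 3 ≤ 16 < 17 = q_3, so the answer is 124/3.

124/3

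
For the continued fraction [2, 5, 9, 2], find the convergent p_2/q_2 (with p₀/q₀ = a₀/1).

101/46

Using pₖ = aₖpₖ₋₁ + pₖ₋₂, qₖ = aₖqₖ₋₁ + qₖ₋₂ (with p₋₁=1, p₋₂=0, q₋₁=0, q₋₂=1):
  k=0: a=2, p=2, q=1
  k=1: a=5, p=11, q=5
  k=2: a=9, p=101, q=46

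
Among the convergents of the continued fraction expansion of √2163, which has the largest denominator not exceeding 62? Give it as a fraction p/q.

2837/61

√2163 = [46; 1, 1, 30, 1, 1, 92, …] (period length 6).
Convergents:
  p_0/q_0 = 46/1
  p_1/q_1 = 47/1
  p_2/q_2 = 93/2
  p_3/q_3 = 2837/61
  p_4/q_4 = 2930/63
q_3 = 61 ≤ 62 < 63 = q_4, so the answer is 2837/61.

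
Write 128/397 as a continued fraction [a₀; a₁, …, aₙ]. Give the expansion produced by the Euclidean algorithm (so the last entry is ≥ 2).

128 = 0×397 + 128
397 = 3×128 + 13
128 = 9×13 + 11
13 = 1×11 + 2
11 = 5×2 + 1
2 = 2×1 + 0  (stop)
So 128/397 = [0; 3, 9, 1, 5, 2].

[0; 3, 9, 1, 5, 2]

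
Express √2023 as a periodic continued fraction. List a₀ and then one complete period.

a₀ = ⌊√2023⌋ = 44.
With m₀=0, d₀=1 and mₖ₊₁ = dₖaₖ − mₖ, dₖ₊₁ = (n − mₖ₊₁²)/dₖ, aₖ₊₁ = ⌊(a₀+mₖ₊₁)/dₖ₊₁⌋:
  k=1: m=44, d=87, a=1
  k=2: m=43, d=2, a=43
  k=3: m=43, d=87, a=1
  k=4: m=44, d=1, a=88
d=1 and a=2a₀=88 at k=4, so the next step gives (m, d) = (44, 87) again — its k=1 value — and the period has length 4.

[44; 1, 43, 1, 88]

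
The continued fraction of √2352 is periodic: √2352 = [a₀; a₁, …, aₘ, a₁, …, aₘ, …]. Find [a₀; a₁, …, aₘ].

[48; 2, 96]

a₀ = ⌊√2352⌋ = 48.
With m₀=0, d₀=1 and mₖ₊₁ = dₖaₖ − mₖ, dₖ₊₁ = (n − mₖ₊₁²)/dₖ, aₖ₊₁ = ⌊(a₀+mₖ₊₁)/dₖ₊₁⌋:
  k=1: m=48, d=48, a=2
  k=2: m=48, d=1, a=96
d=1 and a=2a₀=96 at k=2, so the next step gives (m, d) = (48, 48) again — its k=1 value — and the period has length 2.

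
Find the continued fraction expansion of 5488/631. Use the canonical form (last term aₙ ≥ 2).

[8; 1, 2, 3, 3, 2, 2, 3]

5488 = 8·631 + 440
631 = 1·440 + 191
440 = 2·191 + 58
191 = 3·58 + 17
58 = 3·17 + 7
17 = 2·7 + 3
7 = 2·3 + 1
3 = 3·1 + 0  (stop)
So 5488/631 = [8; 1, 2, 3, 3, 2, 2, 3].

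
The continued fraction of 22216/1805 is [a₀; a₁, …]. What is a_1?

22216 = 12·1805 + 556   →  a_0 = 12
1805 = 3·556 + 137   →  a_1 = 3

3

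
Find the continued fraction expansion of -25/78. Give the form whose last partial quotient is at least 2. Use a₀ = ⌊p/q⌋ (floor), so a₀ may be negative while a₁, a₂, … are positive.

-25 = -1×78 + 53
78 = 1×53 + 25
53 = 2×25 + 3
25 = 8×3 + 1
3 = 3×1 + 0  (stop)
So -25/78 = [-1; 1, 2, 8, 3].

[-1; 1, 2, 8, 3]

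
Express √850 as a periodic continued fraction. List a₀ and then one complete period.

[29; 6, 2, 6, 58]

a₀ = ⌊√850⌋ = 29.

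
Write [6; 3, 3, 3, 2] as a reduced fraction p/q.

Fold from the inside: start with 2/1.
  3 + 1/2 = 7/2
  3 + 2/7 = 23/7
  3 + 7/23 = 76/23
  6 + 23/76 = 479/76

479/76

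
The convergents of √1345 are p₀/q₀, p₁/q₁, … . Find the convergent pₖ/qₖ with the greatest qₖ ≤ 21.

√1345 = [36; 1, 2, 14, 2, 1, 72, …] (period length 6).
Convergents:
  p_0/q_0 = 36/1
  p_1/q_1 = 37/1
  p_2/q_2 = 110/3
  p_3/q_3 = 1577/43
q_2 = 3 ≤ 21 < 43 = q_3, so the answer is 110/3.

110/3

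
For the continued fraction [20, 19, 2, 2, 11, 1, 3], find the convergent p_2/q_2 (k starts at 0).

Using pₖ = aₖpₖ₋₁ + pₖ₋₂, qₖ = aₖqₖ₋₁ + qₖ₋₂ (with p₋₁=1, p₋₂=0, q₋₁=0, q₋₂=1):
  k=0: a=20, p=20, q=1
  k=1: a=19, p=381, q=19
  k=2: a=2, p=782, q=39

782/39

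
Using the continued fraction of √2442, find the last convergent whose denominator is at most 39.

593/12

√2442 = [49; 2, 2, 2, 98, …] (period length 4).
Convergents:
  p_0/q_0 = 49/1
  p_1/q_1 = 99/2
  p_2/q_2 = 247/5
  p_3/q_3 = 593/12
  p_4/q_4 = 58361/1181
q_3 = 12 ≤ 39 < 1181 = q_4, so the answer is 593/12.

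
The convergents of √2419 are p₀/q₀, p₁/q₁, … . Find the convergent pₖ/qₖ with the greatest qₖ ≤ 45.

541/11

√2419 = [49; 5, 2, 5, 98, …] (period length 4).
Convergents:
  p_0/q_0 = 49/1
  p_1/q_1 = 246/5
  p_2/q_2 = 541/11
  p_3/q_3 = 2951/60
q_2 = 11 ≤ 45 < 60 = q_3, so the answer is 541/11.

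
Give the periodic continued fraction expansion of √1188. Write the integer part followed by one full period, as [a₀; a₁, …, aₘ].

[34; 2, 7, 6, 7, 2, 68]

a₀ = ⌊√1188⌋ = 34.
With m₀=0, d₀=1 and mₖ₊₁ = dₖaₖ − mₖ, dₖ₊₁ = (n − mₖ₊₁²)/dₖ, aₖ₊₁ = ⌊(a₀+mₖ₊₁)/dₖ₊₁⌋:
  k=1: m=34, d=32, a=2
  k=2: m=30, d=9, a=7
  k=3: m=33, d=11, a=6
  k=4: m=33, d=9, a=7
  k=5: m=30, d=32, a=2
  k=6: m=34, d=1, a=68
d=1 and a=2a₀=68 at k=6, so the next step gives (m, d) = (34, 32) again — its k=1 value — and the period has length 6.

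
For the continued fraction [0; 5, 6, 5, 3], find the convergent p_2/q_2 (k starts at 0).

6/31

Using pₖ = aₖpₖ₋₁ + pₖ₋₂, qₖ = aₖqₖ₋₁ + qₖ₋₂ (with p₋₁=1, p₋₂=0, q₋₁=0, q₋₂=1):
  k=0: a=0, p=0, q=1
  k=1: a=5, p=1, q=5
  k=2: a=6, p=6, q=31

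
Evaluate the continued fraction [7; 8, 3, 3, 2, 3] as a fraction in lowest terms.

4671/656

Fold from the inside: start with 3/1.
  2 + 1/3 = 7/3
  3 + 3/7 = 24/7
  3 + 7/24 = 79/24
  8 + 24/79 = 656/79
  7 + 79/656 = 4671/656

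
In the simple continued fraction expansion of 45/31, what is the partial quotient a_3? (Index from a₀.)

45 = 1·31 + 14   →  a_0 = 1
31 = 2·14 + 3   →  a_1 = 2
14 = 4·3 + 2   →  a_2 = 4
3 = 1·2 + 1   →  a_3 = 1

1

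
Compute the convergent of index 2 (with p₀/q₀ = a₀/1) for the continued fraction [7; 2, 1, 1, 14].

Using pₖ = aₖpₖ₋₁ + pₖ₋₂, qₖ = aₖqₖ₋₁ + qₖ₋₂ (with p₋₁=1, p₋₂=0, q₋₁=0, q₋₂=1):
  k=0: a=7, p=7, q=1
  k=1: a=2, p=15, q=2
  k=2: a=1, p=22, q=3

22/3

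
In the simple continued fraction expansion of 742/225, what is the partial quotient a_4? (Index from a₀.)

742 = 3·225 + 67   →  a_0 = 3
225 = 3·67 + 24   →  a_1 = 3
67 = 2·24 + 19   →  a_2 = 2
24 = 1·19 + 5   →  a_3 = 1
19 = 3·5 + 4   →  a_4 = 3

3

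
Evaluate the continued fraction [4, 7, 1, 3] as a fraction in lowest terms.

128/31

Using pₖ = aₖpₖ₋₁ + pₖ₋₂ and qₖ = aₖqₖ₋₁ + qₖ₋₂:
  k=0: a=4, p=4, q=1
  k=1: a=7, p=29, q=7
  k=2: a=1, p=33, q=8
  k=3: a=3, p=128, q=31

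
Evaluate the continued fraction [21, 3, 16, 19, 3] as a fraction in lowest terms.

Using pₖ = aₖpₖ₋₁ + pₖ₋₂ and qₖ = aₖqₖ₋₁ + qₖ₋₂:
  k=0: a=21, p=21, q=1
  k=1: a=3, p=64, q=3
  k=2: a=16, p=1045, q=49
  k=3: a=19, p=19919, q=934
  k=4: a=3, p=60802, q=2851

60802/2851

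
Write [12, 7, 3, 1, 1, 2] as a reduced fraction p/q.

1590/131

Fold from the inside: start with 2/1.
  1 + 1/2 = 3/2
  1 + 2/3 = 5/3
  3 + 3/5 = 18/5
  7 + 5/18 = 131/18
  12 + 18/131 = 1590/131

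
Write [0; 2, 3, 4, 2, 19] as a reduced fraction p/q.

564/1303

Fold from the inside: start with 19/1.
  2 + 1/19 = 39/19
  4 + 19/39 = 175/39
  3 + 39/175 = 564/175
  2 + 175/564 = 1303/564
  0 + 564/1303 = 564/1303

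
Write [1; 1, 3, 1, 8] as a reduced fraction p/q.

79/44

Fold from the inside: start with 8/1.
  1 + 1/8 = 9/8
  3 + 8/9 = 35/9
  1 + 9/35 = 44/35
  1 + 35/44 = 79/44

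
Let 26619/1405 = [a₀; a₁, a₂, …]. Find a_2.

17

26619 = 18·1405 + 1329   →  a_0 = 18
1405 = 1·1329 + 76   →  a_1 = 1
1329 = 17·76 + 37   →  a_2 = 17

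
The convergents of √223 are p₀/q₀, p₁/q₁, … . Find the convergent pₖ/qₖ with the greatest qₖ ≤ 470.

6705/449

√223 = [14; 1, 13, 1, 28, …] (period length 4).
Convergents:
  p_0/q_0 = 14/1
  p_1/q_1 = 15/1
  p_2/q_2 = 209/14
  p_3/q_3 = 224/15
  p_4/q_4 = 6481/434
  p_5/q_5 = 6705/449
  p_6/q_6 = 93646/6271
q_5 = 449 ≤ 470 < 6271 = q_6, so the answer is 6705/449.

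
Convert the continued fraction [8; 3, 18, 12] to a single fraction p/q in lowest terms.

5521/663

Fold from the inside: start with 12/1.
  18 + 1/12 = 217/12
  3 + 12/217 = 663/217
  8 + 217/663 = 5521/663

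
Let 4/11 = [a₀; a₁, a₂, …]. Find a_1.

2

4 = 0·11 + 4   →  a_0 = 0
11 = 2·4 + 3   →  a_1 = 2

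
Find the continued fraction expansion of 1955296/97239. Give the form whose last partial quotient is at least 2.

[20; 9, 4, 19, 12, 2, 1, 3]

1955296 = 20·97239 + 10516
97239 = 9·10516 + 2595
10516 = 4·2595 + 136
2595 = 19·136 + 11
136 = 12·11 + 4
11 = 2·4 + 3
4 = 1·3 + 1
3 = 3·1 + 0  (stop)
So 1955296/97239 = [20; 9, 4, 19, 12, 2, 1, 3].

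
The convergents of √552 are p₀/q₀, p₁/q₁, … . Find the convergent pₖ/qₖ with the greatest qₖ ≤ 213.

√552 = [23; 2, 46, …] (period length 2).
Convergents:
  p_0/q_0 = 23/1
  p_1/q_1 = 47/2
  p_2/q_2 = 2185/93
  p_3/q_3 = 4417/188
  p_4/q_4 = 205367/8741
q_3 = 188 ≤ 213 < 8741 = q_4, so the answer is 4417/188.

4417/188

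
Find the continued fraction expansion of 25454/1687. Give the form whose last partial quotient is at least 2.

25454 = 15×1687 + 149
1687 = 11×149 + 48
149 = 3×48 + 5
48 = 9×5 + 3
5 = 1×3 + 2
3 = 1×2 + 1
2 = 2×1 + 0  (stop)
So 25454/1687 = [15; 11, 3, 9, 1, 1, 2].

[15; 11, 3, 9, 1, 1, 2]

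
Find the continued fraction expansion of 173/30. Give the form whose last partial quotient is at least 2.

[5; 1, 3, 3, 2]

173 = 5·30 + 23
30 = 1·23 + 7
23 = 3·7 + 2
7 = 3·2 + 1
2 = 2·1 + 0  (stop)
So 173/30 = [5; 1, 3, 3, 2].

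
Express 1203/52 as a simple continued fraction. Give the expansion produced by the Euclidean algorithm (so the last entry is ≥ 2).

[23; 7, 2, 3]

1203 = 23·52 + 7
52 = 7·7 + 3
7 = 2·3 + 1
3 = 3·1 + 0  (stop)
So 1203/52 = [23; 7, 2, 3].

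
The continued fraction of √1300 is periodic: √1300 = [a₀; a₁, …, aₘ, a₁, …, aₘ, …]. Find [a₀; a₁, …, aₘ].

[36; 18, 72]

a₀ = ⌊√1300⌋ = 36.
With m₀=0, d₀=1 and mₖ₊₁ = dₖaₖ − mₖ, dₖ₊₁ = (n − mₖ₊₁²)/dₖ, aₖ₊₁ = ⌊(a₀+mₖ₊₁)/dₖ₊₁⌋:
  k=1: m=36, d=4, a=18
  k=2: m=36, d=1, a=72
d=1 and a=2a₀=72 at k=2, so the next step gives (m, d) = (36, 4) again — its k=1 value — and the period has length 2.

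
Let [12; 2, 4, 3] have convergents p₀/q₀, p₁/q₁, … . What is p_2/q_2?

Using pₖ = aₖpₖ₋₁ + pₖ₋₂, qₖ = aₖqₖ₋₁ + qₖ₋₂ (with p₋₁=1, p₋₂=0, q₋₁=0, q₋₂=1):
  k=0: a=12, p=12, q=1
  k=1: a=2, p=25, q=2
  k=2: a=4, p=112, q=9

112/9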